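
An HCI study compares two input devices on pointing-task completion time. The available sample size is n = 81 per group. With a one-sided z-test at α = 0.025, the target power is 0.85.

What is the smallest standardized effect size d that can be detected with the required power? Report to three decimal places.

Required noncentrality: δ = z_{0.025} + z_{0.15} = 1.960 + 1.036 = 2.996.
δ = d·√(n/2) ⇒ d = δ/√(n/2) = 2.996/√(81/2) = 0.4708.

d ≈ 0.471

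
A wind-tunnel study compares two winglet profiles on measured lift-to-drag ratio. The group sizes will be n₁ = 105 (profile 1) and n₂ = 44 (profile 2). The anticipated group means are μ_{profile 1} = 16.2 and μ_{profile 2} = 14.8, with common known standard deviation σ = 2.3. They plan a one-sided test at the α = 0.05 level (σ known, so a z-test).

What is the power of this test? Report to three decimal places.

Power ≈ 0.959

Standardized effect: d = |μ_{profile 1} − μ_{profile 2}| / σ = |16.2 − 14.8| / 2.3 = 0.6087
Noncentrality parameter: δ = d / √(1/n₁ + 1/n₂) = 0.6087 / √(1/105 + 1/44) = 3.3894
One-sided α = 0.05 → critical value z_{0.05} = 1.645.
Power = Φ(δ − 1.645) = Φ(1.745) = 0.9595.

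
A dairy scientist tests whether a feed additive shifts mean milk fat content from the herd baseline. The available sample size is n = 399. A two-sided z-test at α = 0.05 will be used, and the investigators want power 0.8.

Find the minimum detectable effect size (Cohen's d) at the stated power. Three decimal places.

Need Φ(δ − 1.960) = 0.8, so δ = 1.960 + 0.842 = 2.802.
(The second rejection-region term Φ(−δ − z_{α/2}) is negligible and dropped.)
δ = d·√n ⇒ d = δ/√n = 2.802/√399 = 0.1403.

d ≈ 0.140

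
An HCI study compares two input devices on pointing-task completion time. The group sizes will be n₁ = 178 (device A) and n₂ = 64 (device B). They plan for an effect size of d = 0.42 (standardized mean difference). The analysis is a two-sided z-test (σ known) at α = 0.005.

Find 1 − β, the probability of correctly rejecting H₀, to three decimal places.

Power ≈ 0.530

Noncentrality parameter: δ = d / √(1/n₁ + 1/n₂) = 0.42 / √(1/178 + 1/64) = 2.8817
Two-sided α = 0.005 → critical value z_{0.0025} = 2.807.
Power = Φ(δ − 2.807) + Φ(−δ − 2.807) = Φ(0.075) + Φ(-5.689) = 0.5297 + 0.0000 = 0.5297.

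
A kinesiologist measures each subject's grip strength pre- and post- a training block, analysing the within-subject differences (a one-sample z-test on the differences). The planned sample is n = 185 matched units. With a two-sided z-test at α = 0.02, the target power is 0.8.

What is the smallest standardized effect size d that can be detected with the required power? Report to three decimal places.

d ≈ 0.233

Need Φ(δ − 2.326) = 0.8, so δ = 2.326 + 0.842 = 3.168.
(The second rejection-region term Φ(−δ − z_{α/2}) is negligible and dropped.)
δ = d·√n ⇒ d = δ/√n = 3.168/√185 = 0.2329.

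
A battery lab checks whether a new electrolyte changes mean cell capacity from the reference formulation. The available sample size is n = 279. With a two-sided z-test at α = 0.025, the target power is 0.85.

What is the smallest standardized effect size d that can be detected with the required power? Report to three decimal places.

Need Φ(δ − 2.241) = 0.85, so δ = 2.241 + 1.036 = 3.278.
(Lower-tail contribution to power is negligible for δ > 0.)
δ = d·√n ⇒ d = δ/√n = 3.278/√279 = 0.1962.

d ≈ 0.196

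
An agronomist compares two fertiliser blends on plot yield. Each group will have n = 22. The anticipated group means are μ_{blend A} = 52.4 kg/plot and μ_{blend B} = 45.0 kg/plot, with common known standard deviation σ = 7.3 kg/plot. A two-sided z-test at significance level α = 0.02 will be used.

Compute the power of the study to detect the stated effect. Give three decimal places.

Power ≈ 0.850

Standardized effect: d = |μ_{blend A} − μ_{blend B}| / σ = |52.4 − 45.0| / 7.3 = 1.0137
Noncentrality parameter: δ = d·√(n/2) = 1.0137 × √(22/2) = 3.3621
Two-sided α = 0.02 → critical value z_{0.01} = 2.326.
Power = Φ(δ − 2.326) + Φ(−δ − 2.326) = Φ(1.036) + Φ(-5.688) = 0.8498 + 0.0000 = 0.8498.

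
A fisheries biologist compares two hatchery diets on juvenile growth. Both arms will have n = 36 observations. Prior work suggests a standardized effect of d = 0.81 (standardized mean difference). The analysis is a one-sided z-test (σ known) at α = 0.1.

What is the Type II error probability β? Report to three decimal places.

β ≈ 0.016

Noncentrality parameter: δ = d·√(n/2) = 0.81 × √(36/2) = 3.4365
Critical value for a one-sided test at α = 0.1: z_α = 1.282.
Power = P(Z > 1.282 − δ) = Φ(2.155) = 0.9844.
Type II error: β = 1 − power = 1 − 0.9844 = 0.0156.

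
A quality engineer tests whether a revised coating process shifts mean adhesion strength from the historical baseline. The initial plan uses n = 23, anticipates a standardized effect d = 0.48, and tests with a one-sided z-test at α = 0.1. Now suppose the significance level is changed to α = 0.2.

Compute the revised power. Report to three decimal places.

δ = d·√n = 0.48 × √23 = 2.3020 (unchanged). New critical value: z_{0.2} = 0.842.
Revised power = P(Z > 0.842 − δ) = Φ(1.460) = 0.9279.

Power ≈ 0.928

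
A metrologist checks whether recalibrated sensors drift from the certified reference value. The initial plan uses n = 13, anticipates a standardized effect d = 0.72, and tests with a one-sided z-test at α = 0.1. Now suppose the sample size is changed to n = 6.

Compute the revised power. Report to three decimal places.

Power ≈ 0.685

With n = 6: δ = d·√n = 0.72 × √6 = 1.7636. Critical value z_{0.1} = 1.282.
Revised power = P(Z > 1.282 − δ) = Φ(0.482) = 0.6851.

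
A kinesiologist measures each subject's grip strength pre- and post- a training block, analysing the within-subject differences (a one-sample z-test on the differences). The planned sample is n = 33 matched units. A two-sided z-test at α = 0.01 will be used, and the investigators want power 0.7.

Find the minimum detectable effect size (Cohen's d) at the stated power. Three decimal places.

d ≈ 0.540

Required noncentrality: δ = z_{0.005} + z_{0.30} = 2.576 + 0.524 = 3.100.
(Lower-tail contribution to power is negligible for δ > 0.)
δ = d·√n ⇒ d = δ/√n = 3.100/√33 = 0.5397.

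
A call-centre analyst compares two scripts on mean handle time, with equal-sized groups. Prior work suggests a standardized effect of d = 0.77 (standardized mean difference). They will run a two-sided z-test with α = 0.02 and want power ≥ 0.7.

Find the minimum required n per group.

Set Φ(δ − 2.326) = 0.7; then δ − 2.326 = Φ⁻¹(0.7) = 0.524, giving δ = 2.851.
(The Φ(−δ − z_{α/2}) term is vanishingly small for δ > 0 and is dropped in the standard sample-size formula.)
δ = d·√(n/2) ⇒ n = 2(δ/d)² = 2 × (2.851 / 0.77)² = 27.41.
Rounding up, n = 28 per group.

n = 28 per group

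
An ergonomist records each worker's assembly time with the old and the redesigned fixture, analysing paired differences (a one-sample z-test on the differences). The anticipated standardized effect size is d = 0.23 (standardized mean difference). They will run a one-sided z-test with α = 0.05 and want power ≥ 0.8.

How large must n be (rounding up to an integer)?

Set Φ(δ − 1.645) = 0.8; then δ − 1.645 = Φ⁻¹(0.8) = 0.842, giving δ = 2.486.
δ = d·√n ⇒ n = (δ/d)² = (2.486 / 0.23)² = 116.87.
Round up to the next whole unit.

n = 117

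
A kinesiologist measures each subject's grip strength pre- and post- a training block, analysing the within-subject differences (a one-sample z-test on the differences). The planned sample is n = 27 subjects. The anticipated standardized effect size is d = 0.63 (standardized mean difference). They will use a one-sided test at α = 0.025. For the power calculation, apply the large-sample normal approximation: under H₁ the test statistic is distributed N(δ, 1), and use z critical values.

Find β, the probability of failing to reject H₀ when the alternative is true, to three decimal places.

Noncentrality parameter: δ = d·√n = 0.63 × √27 = 3.2736
Critical value for a one-sided test at α = 0.025: z_α = 1.960.
Power = P(Z > 1.960 − δ) = Φ(1.314) = 0.9055.
Type II error: β = 1 − power = 1 − 0.9055 = 0.0945.

β ≈ 0.094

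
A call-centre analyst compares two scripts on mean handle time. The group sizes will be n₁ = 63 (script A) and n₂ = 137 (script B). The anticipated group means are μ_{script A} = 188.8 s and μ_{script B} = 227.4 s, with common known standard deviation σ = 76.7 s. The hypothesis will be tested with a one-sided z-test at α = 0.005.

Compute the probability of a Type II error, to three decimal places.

Standardized effect: d = |μ_{script A} − μ_{script B}| / σ = |188.8 − 227.4| / 76.7 = 0.5033
Noncentrality parameter: δ = d / √(1/n₁ + 1/n₂) = 0.5033 / √(1/63 + 1/137) = 3.3060
One-sided α = 0.005 → critical value z_{0.005} = 2.576.
Power = Φ(δ − 2.576) = Φ(0.730) = 0.7674.
Type II error: β = 1 − power = 1 − 0.7674 = 0.2326.

β ≈ 0.233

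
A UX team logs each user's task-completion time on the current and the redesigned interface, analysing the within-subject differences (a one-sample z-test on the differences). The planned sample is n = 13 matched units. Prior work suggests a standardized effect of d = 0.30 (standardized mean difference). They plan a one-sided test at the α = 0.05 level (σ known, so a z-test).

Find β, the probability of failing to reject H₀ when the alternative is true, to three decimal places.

Noncentrality parameter: δ = d·√n = 0.30 × √13 = 1.0817
One-sided α = 0.05 → critical value z_{0.05} = 1.645.
Power = P(Z > 1.645 − δ) = Φ(-0.563) = 0.2867.
Type II error: β = 1 − power = 1 − 0.2867 = 0.7133.

β ≈ 0.713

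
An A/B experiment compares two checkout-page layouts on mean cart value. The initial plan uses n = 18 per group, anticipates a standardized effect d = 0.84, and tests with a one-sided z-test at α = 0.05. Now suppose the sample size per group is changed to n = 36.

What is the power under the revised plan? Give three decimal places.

With n = 36 per group: δ = d·√(n/2) = 0.84 × √(36/2) = 3.5638. Critical value z_{0.05} = 1.645.
Revised power = Φ(δ − 1.645) = Φ(1.919) = 0.9725.

Power ≈ 0.973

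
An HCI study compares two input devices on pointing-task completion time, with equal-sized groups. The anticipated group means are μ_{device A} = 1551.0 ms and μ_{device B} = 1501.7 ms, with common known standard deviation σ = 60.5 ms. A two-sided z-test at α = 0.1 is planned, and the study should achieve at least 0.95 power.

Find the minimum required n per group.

n = 33 per group

Standardized effect: d = |μ_{device A} − μ_{device B}| / σ = |1551.0 − 1501.7| / 60.5 = 0.8149
Set Φ(δ − 1.645) = 0.95; then δ − 1.645 = Φ⁻¹(0.95) = 1.645, giving δ = 3.290.
(Ignoring the negligible lower-tail rejection probability gives the usual closed-form inversion.)
δ = d·√(n/2) ⇒ n = 2(δ/d)² = 2 × (3.290 / 0.8149)² = 32.60.
Round up to the next whole unit.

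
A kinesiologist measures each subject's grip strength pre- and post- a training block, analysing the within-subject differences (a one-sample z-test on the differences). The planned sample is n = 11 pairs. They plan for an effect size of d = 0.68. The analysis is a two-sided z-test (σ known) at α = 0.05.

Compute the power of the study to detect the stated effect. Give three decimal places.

Noncentrality parameter: δ = d·√n = 0.68 × √11 = 2.2553
Critical value for a two-sided test at α = 0.05: z_{α/2} = 1.960.
Power = Φ(δ − 1.960) + Φ(−δ − 1.960) = Φ(0.295) + Φ(-4.215) = 0.6161 + 0.0000 = 0.6161.

Power ≈ 0.616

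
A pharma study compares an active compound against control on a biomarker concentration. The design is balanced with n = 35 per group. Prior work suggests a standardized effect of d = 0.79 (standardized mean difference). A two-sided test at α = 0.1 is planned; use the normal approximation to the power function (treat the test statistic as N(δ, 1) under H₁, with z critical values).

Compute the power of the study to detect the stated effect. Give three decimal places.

Power ≈ 0.952

Noncentrality parameter: δ = d·√(n/2) = 0.79 × √(35/2) = 3.3048
Critical value for a two-sided test at α = 0.1: z_{α/2} = 1.645.
Power = Φ(δ − 1.645) + Φ(−δ − 1.645) = Φ(1.660) + Φ(-4.950) = 0.9515 + 0.0000 = 0.9515.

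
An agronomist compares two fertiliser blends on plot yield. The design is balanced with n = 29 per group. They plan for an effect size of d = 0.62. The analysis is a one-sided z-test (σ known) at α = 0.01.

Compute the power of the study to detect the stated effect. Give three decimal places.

Noncentrality parameter: δ = d·√(n/2) = 0.62 × √(29/2) = 2.3609
One-sided α = 0.01 → critical value z_{0.01} = 2.326.
Power = P(Z > 2.326 − δ) = Φ(0.035) = 0.5138.

Power ≈ 0.514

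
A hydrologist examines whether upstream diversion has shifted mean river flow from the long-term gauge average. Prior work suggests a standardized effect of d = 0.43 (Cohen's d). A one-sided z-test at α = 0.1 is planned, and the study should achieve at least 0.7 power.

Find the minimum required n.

n = 18

For power 0.7 need Φ(δ − z_{0.1}) = 0.7, so δ = z_{0.1} + z_{0.30} = 1.282 + 0.524 = 1.806.
δ = d·√n ⇒ n = (δ/d)² = (1.806 / 0.43)² = 17.64.
Rounding up, n = 18.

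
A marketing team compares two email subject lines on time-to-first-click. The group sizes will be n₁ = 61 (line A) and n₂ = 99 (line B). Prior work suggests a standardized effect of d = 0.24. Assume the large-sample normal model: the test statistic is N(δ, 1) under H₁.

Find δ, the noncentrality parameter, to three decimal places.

δ ≈ 1.474

δ = d / √(1/n₁ + 1/n₂) = 0.24 / √(1/61 + 1/99) = 1.4745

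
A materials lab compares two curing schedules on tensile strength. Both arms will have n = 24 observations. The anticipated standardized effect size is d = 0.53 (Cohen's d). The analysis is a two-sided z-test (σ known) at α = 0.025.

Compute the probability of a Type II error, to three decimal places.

Noncentrality parameter: δ = d·√(n/2) = 0.53 × √(24/2) = 1.8360
Critical value for a two-sided test at α = 0.025: z_{α/2} = 2.241.
Power = Φ(δ − 2.241) + Φ(−δ − 2.241) = Φ(-0.405) + Φ(-4.077) = 0.3426 + 0.0000 = 0.3426.
Type II error: β = 1 − power = 1 − 0.3426 = 0.6574.

β ≈ 0.657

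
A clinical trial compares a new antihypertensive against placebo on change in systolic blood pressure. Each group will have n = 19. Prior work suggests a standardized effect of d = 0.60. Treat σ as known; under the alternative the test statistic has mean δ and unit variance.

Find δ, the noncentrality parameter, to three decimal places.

δ ≈ 1.849

The noncentrality parameter scales effect size by the design's sample-size factor: δ = d·√(n/2) = 0.60 × √(19/2) = 1.8493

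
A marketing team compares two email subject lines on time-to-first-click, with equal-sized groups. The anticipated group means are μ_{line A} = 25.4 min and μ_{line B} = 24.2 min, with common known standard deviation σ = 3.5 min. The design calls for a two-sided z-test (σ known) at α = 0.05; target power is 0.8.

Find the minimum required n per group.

Standardized effect: d = |μ_{line A} − μ_{line B}| / σ = |25.4 − 24.2| / 3.5 = 0.3429
Set Φ(δ − 1.960) = 0.8; then δ − 1.960 = Φ⁻¹(0.8) = 0.842, giving δ = 2.802.
(For δ > 0 the lower-tail rejection region contributes negligibly to power, so the one-term inversion is standard.)
δ = d·√(n/2) ⇒ n = 2(δ/d)² = 2 × (2.802 / 0.3429)² = 133.54.
Round up to the next whole unit.

n = 134 per group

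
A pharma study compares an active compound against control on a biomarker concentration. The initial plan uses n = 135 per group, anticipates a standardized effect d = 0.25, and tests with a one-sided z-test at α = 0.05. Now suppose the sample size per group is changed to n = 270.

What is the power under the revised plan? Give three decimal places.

With n = 270 per group: δ = d·√(n/2) = 0.25 × √(270/2) = 2.9047. Critical value z_{0.05} = 1.645.
Revised power = Φ(δ − 1.645) = Φ(1.260) = 0.8961.

Power ≈ 0.896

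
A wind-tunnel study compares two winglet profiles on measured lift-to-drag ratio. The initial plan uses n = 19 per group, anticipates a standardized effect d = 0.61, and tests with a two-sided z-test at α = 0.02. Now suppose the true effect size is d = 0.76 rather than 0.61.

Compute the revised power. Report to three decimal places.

With d = 0.76: δ = d·√(n/2) = 0.76 × √(19/2) = 2.3425. Critical value z_{0.01} = 2.326.
Revised power = Φ(δ − 2.326) + Φ(−δ − 2.326) = Φ(0.016) + Φ(-4.669) = 0.5064 + 0.0000 = 0.5064.

Power ≈ 0.506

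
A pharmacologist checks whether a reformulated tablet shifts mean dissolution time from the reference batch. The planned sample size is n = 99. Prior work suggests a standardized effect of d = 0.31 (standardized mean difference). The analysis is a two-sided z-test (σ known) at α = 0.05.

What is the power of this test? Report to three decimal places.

Noncentrality parameter: δ = d·√n = 0.31 × √99 = 3.0845
Two-sided α = 0.05 → critical value z_{0.025} = 1.960.
Power = Φ(δ − 1.960) + Φ(−δ − 1.960) = Φ(1.124) + Φ(-5.044) = 0.8696 + 0.0000 = 0.8696.

Power ≈ 0.870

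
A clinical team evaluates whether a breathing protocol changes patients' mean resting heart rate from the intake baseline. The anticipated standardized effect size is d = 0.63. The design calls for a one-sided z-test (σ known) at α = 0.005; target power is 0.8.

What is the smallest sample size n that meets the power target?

Set Φ(δ − 2.576) = 0.8; then δ − 2.576 = Φ⁻¹(0.8) = 0.842, giving δ = 3.417.
δ = d·√n ⇒ n = (δ/d)² = (3.417 / 0.63)² = 29.43.
Rounding up, n = 30.

n = 30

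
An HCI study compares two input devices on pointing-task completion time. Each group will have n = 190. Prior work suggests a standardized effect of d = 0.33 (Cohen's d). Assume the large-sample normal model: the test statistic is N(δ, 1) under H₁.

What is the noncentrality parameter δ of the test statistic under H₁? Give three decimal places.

δ = d·√(n/2) = 0.33 × √(190/2) = 3.2164

δ ≈ 3.216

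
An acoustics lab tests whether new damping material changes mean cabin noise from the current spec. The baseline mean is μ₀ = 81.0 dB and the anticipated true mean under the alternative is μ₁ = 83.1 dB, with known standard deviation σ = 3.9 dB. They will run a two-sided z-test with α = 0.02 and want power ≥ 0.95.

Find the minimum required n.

n = 55

Standardized effect: d = |μ₁ − μ₀| / σ = |83.1 − 81.0| / 3.9 = 0.5385
For power 0.95 need Φ(δ − z_{0.01}) = 0.95, so δ = z_{0.01} + z_{0.05} = 2.326 + 1.645 = 3.971.
(For δ > 0 the lower-tail rejection region contributes negligibly to power, so the one-term inversion is standard.)
δ = d·√n ⇒ n = (δ/d)² = (3.971 / 0.5385)² = 54.39.
Round up to the next whole unit.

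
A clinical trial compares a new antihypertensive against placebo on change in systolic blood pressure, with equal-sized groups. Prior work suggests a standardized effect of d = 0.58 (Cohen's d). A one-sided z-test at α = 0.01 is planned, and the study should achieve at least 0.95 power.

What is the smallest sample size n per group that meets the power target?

n = 94 per group

For power 0.95 need Φ(δ − z_{0.01}) = 0.95, so δ = z_{0.01} + z_{0.05} = 2.326 + 1.645 = 3.971.
δ = d·√(n/2) ⇒ n = 2(δ/d)² = 2 × (3.971 / 0.58)² = 93.76.
Rounding up, n = 94 per group.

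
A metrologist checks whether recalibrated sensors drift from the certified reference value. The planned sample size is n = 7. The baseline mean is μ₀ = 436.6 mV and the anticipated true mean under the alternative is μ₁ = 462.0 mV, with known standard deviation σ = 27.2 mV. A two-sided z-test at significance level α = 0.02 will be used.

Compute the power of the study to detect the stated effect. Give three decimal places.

Power ≈ 0.557

Standardized effect: d = |μ₁ − μ₀| / σ = |462.0 − 436.6| / 27.2 = 0.9338
Noncentrality parameter: δ = d·√n = 0.9338 × √7 = 2.4707
Two-sided α = 0.02 → critical value z_{0.01} = 2.326.
Power = Φ(δ − 2.326) + Φ(−δ − 2.326) = Φ(0.144) + Φ(-4.797) = 0.5574 + 0.0000 = 0.5574.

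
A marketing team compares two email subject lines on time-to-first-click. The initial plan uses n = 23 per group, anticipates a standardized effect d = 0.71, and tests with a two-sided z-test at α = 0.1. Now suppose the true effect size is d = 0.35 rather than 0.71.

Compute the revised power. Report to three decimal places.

With d = 0.35: δ = d·√(n/2) = 0.35 × √(23/2) = 1.1869. Critical value z_{0.05} = 1.645.
Revised power = Φ(δ − 1.645) + Φ(−δ − 1.645) = Φ(-0.458) + Φ(-2.832) = 0.3235 + 0.0023 = 0.3258.

Power ≈ 0.326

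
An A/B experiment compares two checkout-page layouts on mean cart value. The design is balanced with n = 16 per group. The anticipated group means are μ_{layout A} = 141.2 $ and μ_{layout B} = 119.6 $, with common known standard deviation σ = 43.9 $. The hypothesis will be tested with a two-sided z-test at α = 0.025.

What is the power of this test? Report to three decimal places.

Standardized effect: d = |μ_{layout A} − μ_{layout B}| / σ = |141.2 − 119.6| / 43.9 = 0.4920
Noncentrality parameter: δ = d·√(n/2) = 0.4920 × √(16/2) = 1.3917
Critical value for a two-sided test at α = 0.025: z_{α/2} = 2.241.
Power = Φ(δ − 2.241) + Φ(−δ − 2.241) = Φ(-0.850) + Φ(-3.633) = 0.1977 + 0.0001 = 0.1979.

Power ≈ 0.198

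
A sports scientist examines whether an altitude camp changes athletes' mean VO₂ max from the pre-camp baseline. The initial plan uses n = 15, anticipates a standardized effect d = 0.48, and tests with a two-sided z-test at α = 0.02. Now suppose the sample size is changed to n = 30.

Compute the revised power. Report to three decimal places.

With n = 30: δ = d·√n = 0.48 × √30 = 2.6291. Critical value z_{0.01} = 2.326.
Revised power = Φ(δ − 2.326) + Φ(−δ − 2.326) = Φ(0.303) + Φ(-4.955) = 0.6189 + 0.0000 = 0.6189.

Power ≈ 0.619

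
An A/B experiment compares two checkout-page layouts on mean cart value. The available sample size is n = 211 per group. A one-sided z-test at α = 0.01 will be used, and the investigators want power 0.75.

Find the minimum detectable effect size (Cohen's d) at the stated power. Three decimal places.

Need Φ(δ − 2.326) = 0.75, so δ = 2.326 + 0.674 = 3.001.
δ = d·√(n/2) ⇒ d = δ/√(n/2) = 3.001/√(211/2) = 0.2922.

d ≈ 0.292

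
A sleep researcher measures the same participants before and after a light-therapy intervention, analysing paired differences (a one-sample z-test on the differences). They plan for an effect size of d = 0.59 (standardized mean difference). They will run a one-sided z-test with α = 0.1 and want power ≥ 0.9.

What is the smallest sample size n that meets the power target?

n = 19

Set Φ(δ − 1.282) = 0.9; then δ − 1.282 = Φ⁻¹(0.9) = 1.282, giving δ = 2.563.
δ = d·√n ⇒ n = (δ/d)² = (2.563 / 0.59)² = 18.87.
Round up to the next whole unit.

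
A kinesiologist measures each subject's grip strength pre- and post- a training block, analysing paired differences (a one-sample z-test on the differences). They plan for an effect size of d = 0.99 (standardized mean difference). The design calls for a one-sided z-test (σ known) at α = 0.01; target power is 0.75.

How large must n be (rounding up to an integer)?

For power 0.75 need Φ(δ − z_{0.01}) = 0.75, so δ = z_{0.01} + z_{0.25} = 2.326 + 0.674 = 3.001.
δ = d·√n ⇒ n = (δ/d)² = (3.001 / 0.99)² = 9.19.
Rounding up, n = 10.

n = 10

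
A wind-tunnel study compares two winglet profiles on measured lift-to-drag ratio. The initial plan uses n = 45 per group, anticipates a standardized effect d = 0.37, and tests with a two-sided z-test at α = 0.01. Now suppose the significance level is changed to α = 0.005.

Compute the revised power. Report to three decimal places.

δ = d·√(n/2) = 0.37 × √(45/2) = 1.7551 (unchanged). New critical value: z_{0.0025} = 2.807.
Revised power = Φ(δ − 2.807) + Φ(−δ − 2.807) = Φ(-1.052) + Φ(-4.562) = 0.1464 + 0.0000 = 0.1464.

Power ≈ 0.146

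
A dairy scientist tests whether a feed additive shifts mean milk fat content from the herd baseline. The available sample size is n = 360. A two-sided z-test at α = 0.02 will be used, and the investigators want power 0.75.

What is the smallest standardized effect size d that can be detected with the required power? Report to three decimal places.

d ≈ 0.158

Required noncentrality: δ = z_{0.01} + z_{0.25} = 2.326 + 0.674 = 3.001.
(Lower-tail contribution to power is negligible for δ > 0.)
δ = d·√n ⇒ d = δ/√n = 3.001/√360 = 0.1582.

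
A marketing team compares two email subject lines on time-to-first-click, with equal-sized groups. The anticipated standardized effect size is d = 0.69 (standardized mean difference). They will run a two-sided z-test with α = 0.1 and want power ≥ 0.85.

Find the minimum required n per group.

For power 0.85 need Φ(δ − z_{0.05}) = 0.85, so δ = z_{0.05} + z_{0.15} = 1.645 + 1.036 = 2.681.
(For δ > 0 the lower-tail rejection region contributes negligibly to power, so the one-term inversion is standard.)
δ = d·√(n/2) ⇒ n = 2(δ/d)² = 2 × (2.681 / 0.69)² = 30.20.
Round up to the next whole unit.

n = 31 per group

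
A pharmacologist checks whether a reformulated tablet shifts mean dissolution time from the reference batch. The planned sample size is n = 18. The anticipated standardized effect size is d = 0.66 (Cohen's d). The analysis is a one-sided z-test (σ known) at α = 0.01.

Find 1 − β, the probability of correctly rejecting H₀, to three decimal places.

Noncentrality parameter: δ = d·√n = 0.66 × √18 = 2.8001
One-sided α = 0.01 → critical value z_{0.01} = 2.326.
Power = P(Z > 2.326 − δ) = Φ(0.474) = 0.6822.

Power ≈ 0.682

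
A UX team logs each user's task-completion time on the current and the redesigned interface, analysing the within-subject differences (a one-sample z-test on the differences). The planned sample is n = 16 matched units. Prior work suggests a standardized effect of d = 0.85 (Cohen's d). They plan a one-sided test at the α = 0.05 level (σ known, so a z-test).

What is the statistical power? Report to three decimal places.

Noncentrality parameter: δ = d·√n = 0.85 × √16 = 3.4000
One-sided α = 0.05 → critical value z_{0.05} = 1.645.
Power = P(Z > 1.645 − δ) = Φ(1.755) = 0.9604.

Power ≈ 0.960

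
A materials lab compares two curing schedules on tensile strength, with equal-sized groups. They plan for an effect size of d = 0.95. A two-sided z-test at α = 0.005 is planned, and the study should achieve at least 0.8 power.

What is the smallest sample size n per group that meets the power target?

Set Φ(δ − 2.807) = 0.8; then δ − 2.807 = Φ⁻¹(0.8) = 0.842, giving δ = 3.649.
(For δ > 0 the lower-tail rejection region contributes negligibly to power, so the one-term inversion is standard.)
δ = d·√(n/2) ⇒ n = 2(δ/d)² = 2 × (3.649 / 0.95)² = 29.50.
Round up to the next whole unit.

n = 30 per group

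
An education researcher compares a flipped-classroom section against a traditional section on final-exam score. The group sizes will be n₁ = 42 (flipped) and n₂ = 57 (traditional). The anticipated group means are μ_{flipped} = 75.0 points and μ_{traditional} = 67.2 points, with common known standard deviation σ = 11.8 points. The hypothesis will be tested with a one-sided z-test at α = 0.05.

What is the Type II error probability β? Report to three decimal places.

Standardized effect: d = |μ_{flipped} − μ_{traditional}| / σ = |75.0 − 67.2| / 11.8 = 0.6610
Noncentrality parameter: δ = d / √(1/n₁ + 1/n₂) = 0.6610 / √(1/42 + 1/57) = 3.2506
One-sided α = 0.05 → critical value z_{0.05} = 1.645.
Power = P(Z > 1.645 − δ) = Φ(1.606) = 0.9458.
Type II error: β = 1 − power = 1 − 0.9458 = 0.0542.

β ≈ 0.054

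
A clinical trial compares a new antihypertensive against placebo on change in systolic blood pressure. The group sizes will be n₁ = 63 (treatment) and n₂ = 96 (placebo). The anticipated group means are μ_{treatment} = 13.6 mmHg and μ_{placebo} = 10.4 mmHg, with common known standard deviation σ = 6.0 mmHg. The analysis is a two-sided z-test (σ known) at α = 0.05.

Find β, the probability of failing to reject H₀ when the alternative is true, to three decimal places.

β ≈ 0.092

Standardized effect: d = |μ_{treatment} − μ_{placebo}| / σ = |13.6 − 10.4| / 6.0 = 0.5333
Noncentrality parameter: δ = d / √(1/n₁ + 1/n₂) = 0.5333 / √(1/63 + 1/96) = 3.2893
Critical value for a two-sided test at α = 0.05: z_{α/2} = 1.960.
Power = Φ(δ − 1.960) + Φ(−δ − 1.960) = Φ(1.329) + Φ(-5.249) = 0.9081 + 0.0000 = 0.9081.
Type II error: β = 1 − power = 1 − 0.9081 = 0.0919.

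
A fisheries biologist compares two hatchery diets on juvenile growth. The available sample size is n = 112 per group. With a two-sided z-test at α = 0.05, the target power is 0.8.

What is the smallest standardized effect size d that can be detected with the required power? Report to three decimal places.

d ≈ 0.374

Need Φ(δ − 1.960) = 0.8, so δ = 1.960 + 0.842 = 2.802.
(The second rejection-region term Φ(−δ − z_{α/2}) is negligible and dropped.)
δ = d·√(n/2) ⇒ d = δ/√(n/2) = 2.802/√(112/2) = 0.3744.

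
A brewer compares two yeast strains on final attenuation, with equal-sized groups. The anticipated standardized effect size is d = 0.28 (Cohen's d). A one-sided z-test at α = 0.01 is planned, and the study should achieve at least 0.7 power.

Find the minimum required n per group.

For power 0.7 need Φ(δ − z_{0.01}) = 0.7, so δ = z_{0.01} + z_{0.30} = 2.326 + 0.524 = 2.851.
δ = d·√(n/2) ⇒ n = 2(δ/d)² = 2 × (2.851 / 0.28)² = 207.32.
Round up to the next whole unit.

n = 208 per group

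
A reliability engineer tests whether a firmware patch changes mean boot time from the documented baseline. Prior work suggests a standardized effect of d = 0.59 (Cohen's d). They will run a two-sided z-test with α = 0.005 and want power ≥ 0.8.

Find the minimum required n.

n = 39

Set Φ(δ − 2.807) = 0.8; then δ − 2.807 = Φ⁻¹(0.8) = 0.842, giving δ = 3.649.
(Ignoring the negligible lower-tail rejection probability gives the usual closed-form inversion.)
δ = d·√n ⇒ n = (δ/d)² = (3.649 / 0.59)² = 38.24.
Rounding up, n = 39.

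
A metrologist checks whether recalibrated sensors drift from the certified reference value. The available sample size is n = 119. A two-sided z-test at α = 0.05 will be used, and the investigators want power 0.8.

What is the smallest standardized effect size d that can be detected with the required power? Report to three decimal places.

Required noncentrality: δ = z_{0.025} + z_{0.20} = 1.960 + 0.842 = 2.802.
(The second rejection-region term Φ(−δ − z_{α/2}) is negligible and dropped.)
δ = d·√n ⇒ d = δ/√n = 2.802/√119 = 0.2568.

d ≈ 0.257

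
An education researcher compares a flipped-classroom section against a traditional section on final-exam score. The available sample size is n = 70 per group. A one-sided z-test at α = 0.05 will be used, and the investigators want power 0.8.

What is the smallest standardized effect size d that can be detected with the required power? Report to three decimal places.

Required noncentrality: δ = z_{0.05} + z_{0.20} = 1.645 + 0.842 = 2.486.
δ = d·√(n/2) ⇒ d = δ/√(n/2) = 2.486/√(70/2) = 0.4203.

d ≈ 0.420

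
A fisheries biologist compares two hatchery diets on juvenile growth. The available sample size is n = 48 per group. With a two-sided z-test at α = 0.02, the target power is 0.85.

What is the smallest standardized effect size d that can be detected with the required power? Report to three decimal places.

Required noncentrality: δ = z_{0.01} + z_{0.15} = 2.326 + 1.036 = 3.363.
(Lower-tail contribution to power is negligible for δ > 0.)
δ = d·√(n/2) ⇒ d = δ/√(n/2) = 3.363/√(48/2) = 0.6864.

d ≈ 0.686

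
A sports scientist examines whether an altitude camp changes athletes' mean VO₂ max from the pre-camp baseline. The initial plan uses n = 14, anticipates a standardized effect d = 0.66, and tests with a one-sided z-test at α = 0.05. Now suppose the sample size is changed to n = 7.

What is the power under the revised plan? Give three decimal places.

Power ≈ 0.540

With n = 7: δ = d·√n = 0.66 × √7 = 1.7462. Critical value z_{0.05} = 1.645.
Revised power = P(Z > 1.645 − δ) = Φ(0.101) = 0.5404.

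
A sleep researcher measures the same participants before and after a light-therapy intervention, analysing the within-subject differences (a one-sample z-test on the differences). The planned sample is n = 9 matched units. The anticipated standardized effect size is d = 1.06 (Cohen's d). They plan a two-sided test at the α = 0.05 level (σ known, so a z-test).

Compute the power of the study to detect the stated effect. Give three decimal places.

Noncentrality parameter: δ = d·√n = 1.06 × √9 = 3.1800
Critical value for a two-sided test at α = 0.05: z_{α/2} = 1.960.
Power = Φ(δ − 1.960) + Φ(−δ − 1.960) = Φ(1.220) + Φ(-5.140) = 0.8888 + 0.0000 = 0.8888.

Power ≈ 0.889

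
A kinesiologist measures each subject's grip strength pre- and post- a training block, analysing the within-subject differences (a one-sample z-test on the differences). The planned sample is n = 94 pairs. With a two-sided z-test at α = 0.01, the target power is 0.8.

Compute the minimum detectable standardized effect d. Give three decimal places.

Required noncentrality: δ = z_{0.005} + z_{0.20} = 2.576 + 0.842 = 3.417.
(Lower-tail contribution to power is negligible for δ > 0.)
δ = d·√n ⇒ d = δ/√n = 3.417/√94 = 0.3525.

d ≈ 0.352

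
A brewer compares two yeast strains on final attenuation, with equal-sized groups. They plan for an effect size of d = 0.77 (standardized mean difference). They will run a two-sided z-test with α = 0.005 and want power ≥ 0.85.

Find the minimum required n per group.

n = 50 per group

For power 0.85 need Φ(δ − z_{0.0025}) = 0.85, so δ = z_{0.0025} + z_{0.15} = 2.807 + 1.036 = 3.843.
(For δ > 0 the lower-tail rejection region contributes negligibly to power, so the one-term inversion is standard.)
δ = d·√(n/2) ⇒ n = 2(δ/d)² = 2 × (3.843 / 0.77)² = 49.83.
Round up to the next whole unit.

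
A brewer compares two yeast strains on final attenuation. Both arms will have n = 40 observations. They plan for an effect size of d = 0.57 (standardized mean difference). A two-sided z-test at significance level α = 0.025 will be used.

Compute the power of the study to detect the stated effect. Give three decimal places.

Power ≈ 0.621

Noncentrality parameter: δ = d·√(n/2) = 0.57 × √(40/2) = 2.5491
Two-sided α = 0.025 → critical value z_{0.0125} = 2.241.
Power = Φ(δ − 2.241) + Φ(−δ − 2.241) = Φ(0.308) + Φ(-4.791) = 0.6209 + 0.0000 = 0.6209.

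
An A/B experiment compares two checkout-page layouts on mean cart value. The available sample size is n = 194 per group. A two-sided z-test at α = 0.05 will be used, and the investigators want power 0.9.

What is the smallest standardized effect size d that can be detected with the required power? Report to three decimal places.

d ≈ 0.329

Need Φ(δ − 1.960) = 0.9, so δ = 1.960 + 1.282 = 3.242.
(The second rejection-region term Φ(−δ − z_{α/2}) is negligible and dropped.)
δ = d·√(n/2) ⇒ d = δ/√(n/2) = 3.242/√(194/2) = 0.3291.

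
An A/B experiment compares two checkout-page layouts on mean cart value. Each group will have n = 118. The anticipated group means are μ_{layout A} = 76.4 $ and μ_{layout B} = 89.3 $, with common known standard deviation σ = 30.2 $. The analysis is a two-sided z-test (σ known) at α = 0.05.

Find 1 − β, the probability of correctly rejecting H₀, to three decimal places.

Power ≈ 0.907

Standardized effect: d = |μ_{layout A} − μ_{layout B}| / σ = |76.4 − 89.3| / 30.2 = 0.4272
Noncentrality parameter: δ = d·√(n/2) = 0.4272 × √(118/2) = 3.2810
Two-sided α = 0.05 → critical value z_{0.025} = 1.960.
Power = Φ(δ − 1.960) + Φ(−δ − 1.960) = Φ(1.321) + Φ(-5.241) = 0.9068 + 0.0000 = 0.9068.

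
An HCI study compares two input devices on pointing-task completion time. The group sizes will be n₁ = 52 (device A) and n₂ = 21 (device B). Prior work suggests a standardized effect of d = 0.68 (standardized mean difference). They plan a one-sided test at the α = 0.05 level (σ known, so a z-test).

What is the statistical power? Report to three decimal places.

Power ≈ 0.838

Noncentrality parameter: δ = d / √(1/n₁ + 1/n₂) = 0.68 / √(1/52 + 1/21) = 2.6300
Critical value for a one-sided test at α = 0.05: z_α = 1.645.
Power = Φ(δ − 1.645) = Φ(0.985) = 0.8377.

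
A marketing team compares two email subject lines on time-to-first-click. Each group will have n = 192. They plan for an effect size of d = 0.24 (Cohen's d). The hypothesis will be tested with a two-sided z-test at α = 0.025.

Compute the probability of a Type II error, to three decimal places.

β ≈ 0.456

Noncentrality parameter: δ = d·√(n/2) = 0.24 × √(192/2) = 2.3515
Two-sided α = 0.025 → critical value z_{0.0125} = 2.241.
Power = Φ(δ − 2.241) + Φ(−δ − 2.241) = Φ(0.110) + Φ(-4.593) = 0.5438 + 0.0000 = 0.5438.
Type II error: β = 1 − power = 1 − 0.5438 = 0.4562.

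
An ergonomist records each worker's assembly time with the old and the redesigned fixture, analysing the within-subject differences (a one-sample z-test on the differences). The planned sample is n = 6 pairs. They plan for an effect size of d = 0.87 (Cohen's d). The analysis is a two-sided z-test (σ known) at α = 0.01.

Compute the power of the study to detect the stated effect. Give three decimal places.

Noncentrality parameter: δ = d·√n = 0.87 × √6 = 2.1311
Critical value for a two-sided test at α = 0.01: z_{α/2} = 2.576.
Power = Φ(δ − 2.576) + Φ(−δ − 2.576) = Φ(-0.445) + Φ(-4.707) = 0.3282 + 0.0000 = 0.3282.

Power ≈ 0.328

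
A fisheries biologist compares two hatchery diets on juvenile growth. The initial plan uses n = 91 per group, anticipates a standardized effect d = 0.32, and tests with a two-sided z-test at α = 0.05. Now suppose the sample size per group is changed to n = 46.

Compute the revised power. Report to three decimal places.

With n = 46 per group: δ = d·√(n/2) = 0.32 × √(46/2) = 1.5347. Critical value z_{0.025} = 1.960.
Revised power = Φ(δ − 1.960) + Φ(−δ − 1.960) = Φ(-0.425) + Φ(-3.495) = 0.3353 + 0.0002 = 0.3355.

Power ≈ 0.336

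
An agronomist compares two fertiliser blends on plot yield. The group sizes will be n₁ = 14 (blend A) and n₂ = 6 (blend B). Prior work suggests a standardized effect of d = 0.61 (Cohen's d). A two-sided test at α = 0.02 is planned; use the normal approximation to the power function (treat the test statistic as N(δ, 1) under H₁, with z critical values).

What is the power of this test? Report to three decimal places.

Power ≈ 0.141

Noncentrality parameter: δ = d / √(1/n₁ + 1/n₂) = 0.61 / √(1/14 + 1/6) = 1.2501
Two-sided α = 0.02 → critical value z_{0.01} = 2.326.
Power = Φ(δ − 2.326) + Φ(−δ − 2.326) = Φ(-1.076) + Φ(-3.576) = 0.1409 + 0.0002 = 0.1411.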